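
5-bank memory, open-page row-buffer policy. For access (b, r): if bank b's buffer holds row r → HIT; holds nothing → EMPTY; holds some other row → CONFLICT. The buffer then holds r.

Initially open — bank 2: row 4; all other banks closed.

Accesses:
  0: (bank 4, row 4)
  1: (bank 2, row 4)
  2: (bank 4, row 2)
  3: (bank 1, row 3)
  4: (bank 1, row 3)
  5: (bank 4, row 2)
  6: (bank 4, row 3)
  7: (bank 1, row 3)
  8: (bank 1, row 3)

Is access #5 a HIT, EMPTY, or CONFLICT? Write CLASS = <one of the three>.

#0 (4,4) E
#1 (2,4) H  (was 4)
#2 (4,2) C  (was 4)
#3 (1,3) E
#4 (1,3) H  (was 3)
#5 (4,2) H  (was 2)
#6 (4,3) C  (was 2)
#7 (1,3) H  (was 3)
#8 (1,3) H  (was 3)

CLASS = HIT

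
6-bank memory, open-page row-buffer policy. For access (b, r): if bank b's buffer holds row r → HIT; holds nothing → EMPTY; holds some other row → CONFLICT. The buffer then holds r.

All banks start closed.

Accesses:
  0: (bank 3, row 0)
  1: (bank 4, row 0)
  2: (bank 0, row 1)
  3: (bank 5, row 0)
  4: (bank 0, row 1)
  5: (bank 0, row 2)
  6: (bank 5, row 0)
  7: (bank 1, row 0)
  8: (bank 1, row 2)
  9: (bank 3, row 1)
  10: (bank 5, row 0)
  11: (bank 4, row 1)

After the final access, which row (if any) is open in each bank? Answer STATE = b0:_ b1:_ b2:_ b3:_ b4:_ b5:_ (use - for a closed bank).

step 0: bank3 None->0 [EMPTY]
step 1: bank4 None->0 [EMPTY]
step 2: bank0 None->1 [EMPTY]
step 3: bank5 None->0 [EMPTY]
step 4: bank0 1->1 [HIT]
step 5: bank0 1->2 [CONFLICT]
step 6: bank5 0->0 [HIT]
step 7: bank1 None->0 [EMPTY]
step 8: bank1 0->2 [CONFLICT]
step 9: bank3 0->1 [CONFLICT]
step 10: bank5 0->0 [HIT]
step 11: bank4 0->1 [CONFLICT]

STATE = b0:2 b1:2 b2:- b3:1 b4:1 b5:0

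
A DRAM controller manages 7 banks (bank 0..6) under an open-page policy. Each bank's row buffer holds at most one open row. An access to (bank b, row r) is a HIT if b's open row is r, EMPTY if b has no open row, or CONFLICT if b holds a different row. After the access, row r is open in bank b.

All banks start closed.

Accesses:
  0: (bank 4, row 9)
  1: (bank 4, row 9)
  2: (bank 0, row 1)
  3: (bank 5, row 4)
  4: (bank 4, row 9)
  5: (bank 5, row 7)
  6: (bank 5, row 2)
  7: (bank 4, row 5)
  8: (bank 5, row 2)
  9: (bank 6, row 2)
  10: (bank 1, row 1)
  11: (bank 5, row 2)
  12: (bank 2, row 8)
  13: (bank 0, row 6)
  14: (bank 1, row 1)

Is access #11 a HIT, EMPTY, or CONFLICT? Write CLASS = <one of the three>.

0: bank 4 row 9 — prev None → EMPTY
1: bank 4 row 9 — prev 9 → HIT
2: bank 0 row 1 — prev None → EMPTY
3: bank 5 row 4 — prev None → EMPTY
4: bank 4 row 9 — prev 9 → HIT
5: bank 5 row 7 — prev 4 → CONFLICT
6: bank 5 row 2 — prev 7 → CONFLICT
7: bank 4 row 5 — prev 9 → CONFLICT
8: bank 5 row 2 — prev 2 → HIT
9: bank 6 row 2 — prev None → EMPTY
10: bank 1 row 1 — prev None → EMPTY
11: bank 5 row 2 — prev 2 → HIT
12: bank 2 row 8 — prev None → EMPTY
13: bank 0 row 6 — prev 1 → CONFLICT
14: bank 1 row 1 — prev 1 → HIT

CLASS = HIT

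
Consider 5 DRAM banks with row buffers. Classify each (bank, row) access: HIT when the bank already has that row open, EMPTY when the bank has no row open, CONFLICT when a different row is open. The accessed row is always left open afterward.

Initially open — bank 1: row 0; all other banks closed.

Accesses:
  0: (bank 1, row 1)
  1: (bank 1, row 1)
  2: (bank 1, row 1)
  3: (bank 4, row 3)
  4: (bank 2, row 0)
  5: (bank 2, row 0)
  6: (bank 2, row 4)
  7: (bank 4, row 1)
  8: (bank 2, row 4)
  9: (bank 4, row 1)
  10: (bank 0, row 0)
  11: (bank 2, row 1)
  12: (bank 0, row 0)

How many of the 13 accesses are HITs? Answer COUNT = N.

COUNT = 6

  [0] b1 r1: had r0 ⇒ C
  [1] b1 r1: had r1 ⇒ H
  [2] b1 r1: had r1 ⇒ H
  [3] b4 r3: no row ⇒ E
  [4] b2 r0: no row ⇒ E
  [5] b2 r0: had r0 ⇒ H
  [6] b2 r4: had r0 ⇒ C
  [7] b4 r1: had r3 ⇒ C
  [8] b2 r4: had r4 ⇒ H
  [9] b4 r1: had r1 ⇒ H
  [10] b0 r0: no row ⇒ E
  [11] b2 r1: had r4 ⇒ C
  [12] b0 r0: had r0 ⇒ H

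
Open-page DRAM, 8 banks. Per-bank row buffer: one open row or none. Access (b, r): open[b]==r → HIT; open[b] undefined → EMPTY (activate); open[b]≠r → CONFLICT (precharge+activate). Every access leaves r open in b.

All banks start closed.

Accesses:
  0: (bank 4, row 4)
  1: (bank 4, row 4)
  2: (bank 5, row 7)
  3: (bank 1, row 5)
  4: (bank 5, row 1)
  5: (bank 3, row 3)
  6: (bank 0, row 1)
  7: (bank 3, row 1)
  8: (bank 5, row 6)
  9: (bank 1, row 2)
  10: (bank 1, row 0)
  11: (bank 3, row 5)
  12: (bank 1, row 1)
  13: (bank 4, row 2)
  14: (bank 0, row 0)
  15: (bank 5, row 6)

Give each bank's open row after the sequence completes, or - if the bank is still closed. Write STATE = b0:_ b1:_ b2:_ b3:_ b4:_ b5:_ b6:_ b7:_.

STATE = b0:0 b1:1 b2:- b3:5 b4:2 b5:6 b6:- b7:-

  [0] b4 r4: no row ⇒ E
  [1] b4 r4: had r4 ⇒ H
  [2] b5 r7: no row ⇒ E
  [3] b1 r5: no row ⇒ E
  [4] b5 r1: had r7 ⇒ C
  [5] b3 r3: no row ⇒ E
  [6] b0 r1: no row ⇒ E
  [7] b3 r1: had r3 ⇒ C
  [8] b5 r6: had r1 ⇒ C
  [9] b1 r2: had r5 ⇒ C
  [10] b1 r0: had r2 ⇒ C
  [11] b3 r5: had r1 ⇒ C
  [12] b1 r1: had r0 ⇒ C
  [13] b4 r2: had r4 ⇒ C
  [14] b0 r0: had r1 ⇒ C
  [15] b5 r6: had r6 ⇒ H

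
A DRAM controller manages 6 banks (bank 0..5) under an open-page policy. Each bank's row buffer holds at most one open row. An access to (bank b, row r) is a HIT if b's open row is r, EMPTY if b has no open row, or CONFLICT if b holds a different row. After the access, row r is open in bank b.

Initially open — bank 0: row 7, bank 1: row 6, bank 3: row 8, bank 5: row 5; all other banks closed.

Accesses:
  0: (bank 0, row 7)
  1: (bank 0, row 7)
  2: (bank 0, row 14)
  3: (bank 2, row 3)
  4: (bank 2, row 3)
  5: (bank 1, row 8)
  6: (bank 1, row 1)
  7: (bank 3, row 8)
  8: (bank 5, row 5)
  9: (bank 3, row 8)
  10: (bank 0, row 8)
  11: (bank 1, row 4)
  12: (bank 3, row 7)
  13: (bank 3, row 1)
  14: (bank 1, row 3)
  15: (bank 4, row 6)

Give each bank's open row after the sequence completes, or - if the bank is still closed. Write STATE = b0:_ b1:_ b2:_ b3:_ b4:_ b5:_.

#0 (0,7) H  (was 7)
#1 (0,7) H  (was 7)
#2 (0,14) C  (was 7)
#3 (2,3) E
#4 (2,3) H  (was 3)
#5 (1,8) C  (was 6)
#6 (1,1) C  (was 8)
#7 (3,8) H  (was 8)
#8 (5,5) H  (was 5)
#9 (3,8) H  (was 8)
#10 (0,8) C  (was 14)
#11 (1,4) C  (was 1)
#12 (3,7) C  (was 8)
#13 (3,1) C  (was 7)
#14 (1,3) C  (was 4)
#15 (4,6) E

STATE = b0:8 b1:3 b2:3 b3:1 b4:6 b5:5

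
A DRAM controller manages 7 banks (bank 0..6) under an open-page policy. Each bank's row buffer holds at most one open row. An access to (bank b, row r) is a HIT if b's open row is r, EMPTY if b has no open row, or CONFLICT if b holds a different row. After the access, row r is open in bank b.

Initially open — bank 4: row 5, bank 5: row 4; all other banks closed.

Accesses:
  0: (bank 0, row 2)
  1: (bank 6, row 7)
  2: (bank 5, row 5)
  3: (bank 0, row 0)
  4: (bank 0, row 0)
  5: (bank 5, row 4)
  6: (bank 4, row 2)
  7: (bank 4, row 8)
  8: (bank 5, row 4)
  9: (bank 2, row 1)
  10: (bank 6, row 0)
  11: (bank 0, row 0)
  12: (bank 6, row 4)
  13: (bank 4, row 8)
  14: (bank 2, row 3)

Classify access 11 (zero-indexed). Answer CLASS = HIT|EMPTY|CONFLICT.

CLASS = HIT

0: bank 0 row 2 — prev None → EMPTY
1: bank 6 row 7 — prev None → EMPTY
2: bank 5 row 5 — prev 4 → CONFLICT
3: bank 0 row 0 — prev 2 → CONFLICT
4: bank 0 row 0 — prev 0 → HIT
5: bank 5 row 4 — prev 5 → CONFLICT
6: bank 4 row 2 — prev 5 → CONFLICT
7: bank 4 row 8 — prev 2 → CONFLICT
8: bank 5 row 4 — prev 4 → HIT
9: bank 2 row 1 — prev None → EMPTY
10: bank 6 row 0 — prev 7 → CONFLICT
11: bank 0 row 0 — prev 0 → HIT
12: bank 6 row 4 — prev 0 → CONFLICT
13: bank 4 row 8 — prev 8 → HIT
14: bank 2 row 3 — prev 1 → CONFLICT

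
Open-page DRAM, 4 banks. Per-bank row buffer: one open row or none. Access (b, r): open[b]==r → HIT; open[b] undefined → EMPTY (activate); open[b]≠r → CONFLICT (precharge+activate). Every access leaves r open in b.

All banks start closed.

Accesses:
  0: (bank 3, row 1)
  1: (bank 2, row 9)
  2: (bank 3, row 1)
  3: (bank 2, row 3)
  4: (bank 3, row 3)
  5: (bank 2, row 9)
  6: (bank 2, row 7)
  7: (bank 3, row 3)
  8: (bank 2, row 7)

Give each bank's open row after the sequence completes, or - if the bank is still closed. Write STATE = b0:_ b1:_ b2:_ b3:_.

0: bank 3 row 1 — prev None → EMPTY
1: bank 2 row 9 — prev None → EMPTY
2: bank 3 row 1 — prev 1 → HIT
3: bank 2 row 3 — prev 9 → CONFLICT
4: bank 3 row 3 — prev 1 → CONFLICT
5: bank 2 row 9 — prev 3 → CONFLICT
6: bank 2 row 7 — prev 9 → CONFLICT
7: bank 3 row 3 — prev 3 → HIT
8: bank 2 row 7 — prev 7 → HIT

STATE = b0:- b1:- b2:7 b3:3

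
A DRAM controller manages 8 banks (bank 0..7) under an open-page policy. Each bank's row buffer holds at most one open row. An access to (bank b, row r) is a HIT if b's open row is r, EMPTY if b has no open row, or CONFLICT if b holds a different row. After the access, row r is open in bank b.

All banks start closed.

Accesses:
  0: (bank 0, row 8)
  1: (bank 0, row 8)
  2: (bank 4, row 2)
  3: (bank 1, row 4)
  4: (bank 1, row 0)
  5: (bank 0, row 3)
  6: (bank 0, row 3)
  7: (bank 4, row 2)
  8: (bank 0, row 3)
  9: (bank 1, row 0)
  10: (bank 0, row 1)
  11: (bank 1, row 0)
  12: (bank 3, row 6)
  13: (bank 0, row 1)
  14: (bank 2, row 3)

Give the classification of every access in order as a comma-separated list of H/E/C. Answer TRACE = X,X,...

TRACE = E,H,E,E,C,C,H,H,H,H,C,H,E,H,E

#0 (0,8) E
#1 (0,8) H  (was 8)
#2 (4,2) E
#3 (1,4) E
#4 (1,0) C  (was 4)
#5 (0,3) C  (was 8)
#6 (0,3) H  (was 3)
#7 (4,2) H  (was 2)
#8 (0,3) H  (was 3)
#9 (1,0) H  (was 0)
#10 (0,1) C  (was 3)
#11 (1,0) H  (was 0)
#12 (3,6) E
#13 (0,1) H  (was 1)
#14 (2,3) E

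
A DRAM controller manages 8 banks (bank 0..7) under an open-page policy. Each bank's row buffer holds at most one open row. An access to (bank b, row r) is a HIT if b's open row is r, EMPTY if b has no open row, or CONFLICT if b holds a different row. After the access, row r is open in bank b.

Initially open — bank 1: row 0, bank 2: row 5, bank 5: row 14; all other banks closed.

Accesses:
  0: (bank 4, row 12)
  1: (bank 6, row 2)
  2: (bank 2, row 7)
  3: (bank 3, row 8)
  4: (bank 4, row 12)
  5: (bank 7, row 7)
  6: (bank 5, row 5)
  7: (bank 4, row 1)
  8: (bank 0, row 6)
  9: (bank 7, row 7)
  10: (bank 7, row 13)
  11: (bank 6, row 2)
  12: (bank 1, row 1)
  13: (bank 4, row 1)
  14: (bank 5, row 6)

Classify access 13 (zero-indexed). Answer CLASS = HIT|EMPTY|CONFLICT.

  [0] b4 r12: no row ⇒ E
  [1] b6 r2: no row ⇒ E
  [2] b2 r7: had r5 ⇒ C
  [3] b3 r8: no row ⇒ E
  [4] b4 r12: had r12 ⇒ H
  [5] b7 r7: no row ⇒ E
  [6] b5 r5: had r14 ⇒ C
  [7] b4 r1: had r12 ⇒ C
  [8] b0 r6: no row ⇒ E
  [9] b7 r7: had r7 ⇒ H
  [10] b7 r13: had r7 ⇒ C
  [11] b6 r2: had r2 ⇒ H
  [12] b1 r1: had r0 ⇒ C
  [13] b4 r1: had r1 ⇒ H
  [14] b5 r6: had r5 ⇒ C

CLASS = HIT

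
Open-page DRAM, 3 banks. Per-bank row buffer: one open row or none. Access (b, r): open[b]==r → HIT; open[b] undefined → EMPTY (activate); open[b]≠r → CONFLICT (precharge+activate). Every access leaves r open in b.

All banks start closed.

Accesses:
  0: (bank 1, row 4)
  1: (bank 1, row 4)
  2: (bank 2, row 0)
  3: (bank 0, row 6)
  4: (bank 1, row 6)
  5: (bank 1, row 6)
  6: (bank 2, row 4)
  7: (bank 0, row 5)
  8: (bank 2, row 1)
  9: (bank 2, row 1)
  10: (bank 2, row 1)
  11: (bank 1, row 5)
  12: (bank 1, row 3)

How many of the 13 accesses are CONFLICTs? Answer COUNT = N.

#0 (1,4) E
#1 (1,4) H  (was 4)
#2 (2,0) E
#3 (0,6) E
#4 (1,6) C  (was 4)
#5 (1,6) H  (was 6)
#6 (2,4) C  (was 0)
#7 (0,5) C  (was 6)
#8 (2,1) C  (was 4)
#9 (2,1) H  (was 1)
#10 (2,1) H  (was 1)
#11 (1,5) C  (was 6)
#12 (1,3) C  (was 5)

COUNT = 6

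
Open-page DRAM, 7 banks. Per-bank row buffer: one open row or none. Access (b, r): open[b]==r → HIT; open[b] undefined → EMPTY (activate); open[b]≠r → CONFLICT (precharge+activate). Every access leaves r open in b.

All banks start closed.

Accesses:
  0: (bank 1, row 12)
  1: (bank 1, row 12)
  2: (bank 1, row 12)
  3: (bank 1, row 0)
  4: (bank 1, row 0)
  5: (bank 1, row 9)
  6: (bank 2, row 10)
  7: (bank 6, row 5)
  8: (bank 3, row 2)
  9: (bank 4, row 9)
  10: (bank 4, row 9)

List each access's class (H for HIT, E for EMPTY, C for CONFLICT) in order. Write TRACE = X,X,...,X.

  [0] b1 r12: no row ⇒ E
  [1] b1 r12: had r12 ⇒ H
  [2] b1 r12: had r12 ⇒ H
  [3] b1 r0: had r12 ⇒ C
  [4] b1 r0: had r0 ⇒ H
  [5] b1 r9: had r0 ⇒ C
  [6] b2 r10: no row ⇒ E
  [7] b6 r5: no row ⇒ E
  [8] b3 r2: no row ⇒ E
  [9] b4 r9: no row ⇒ E
  [10] b4 r9: had r9 ⇒ H

TRACE = E,H,H,C,H,C,E,E,E,E,H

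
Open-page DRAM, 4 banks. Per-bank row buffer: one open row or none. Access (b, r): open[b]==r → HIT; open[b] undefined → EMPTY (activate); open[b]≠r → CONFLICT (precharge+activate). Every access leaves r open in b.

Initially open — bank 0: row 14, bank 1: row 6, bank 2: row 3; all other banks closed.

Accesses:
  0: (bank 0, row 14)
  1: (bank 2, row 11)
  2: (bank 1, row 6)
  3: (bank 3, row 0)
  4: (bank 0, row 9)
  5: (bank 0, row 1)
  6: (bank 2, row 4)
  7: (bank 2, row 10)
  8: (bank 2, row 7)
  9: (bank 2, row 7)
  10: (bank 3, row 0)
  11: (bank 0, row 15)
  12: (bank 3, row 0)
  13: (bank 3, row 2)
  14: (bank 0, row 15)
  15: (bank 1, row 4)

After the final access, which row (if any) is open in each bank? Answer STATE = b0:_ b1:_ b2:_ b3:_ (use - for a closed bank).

#0 (0,14) H  (was 14)
#1 (2,11) C  (was 3)
#2 (1,6) H  (was 6)
#3 (3,0) E
#4 (0,9) C  (was 14)
#5 (0,1) C  (was 9)
#6 (2,4) C  (was 11)
#7 (2,10) C  (was 4)
#8 (2,7) C  (was 10)
#9 (2,7) H  (was 7)
#10 (3,0) H  (was 0)
#11 (0,15) C  (was 1)
#12 (3,0) H  (was 0)
#13 (3,2) C  (was 0)
#14 (0,15) H  (was 15)
#15 (1,4) C  (was 6)

STATE = b0:15 b1:4 b2:7 b3:2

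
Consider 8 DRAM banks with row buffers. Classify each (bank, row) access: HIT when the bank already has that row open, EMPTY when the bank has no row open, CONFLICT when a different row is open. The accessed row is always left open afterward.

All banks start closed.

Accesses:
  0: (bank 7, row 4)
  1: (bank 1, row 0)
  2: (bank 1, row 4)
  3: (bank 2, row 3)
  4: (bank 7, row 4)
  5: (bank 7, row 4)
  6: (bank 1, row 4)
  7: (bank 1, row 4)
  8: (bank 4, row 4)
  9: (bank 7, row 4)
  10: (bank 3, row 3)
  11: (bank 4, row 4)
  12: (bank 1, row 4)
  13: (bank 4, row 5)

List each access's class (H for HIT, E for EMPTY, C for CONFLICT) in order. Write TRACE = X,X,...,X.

0: bank 7 row 4 — prev None → EMPTY
1: bank 1 row 0 — prev None → EMPTY
2: bank 1 row 4 — prev 0 → CONFLICT
3: bank 2 row 3 — prev None → EMPTY
4: bank 7 row 4 — prev 4 → HIT
5: bank 7 row 4 — prev 4 → HIT
6: bank 1 row 4 — prev 4 → HIT
7: bank 1 row 4 — prev 4 → HIT
8: bank 4 row 4 — prev None → EMPTY
9: bank 7 row 4 — prev 4 → HIT
10: bank 3 row 3 — prev None → EMPTY
11: bank 4 row 4 — prev 4 → HIT
12: bank 1 row 4 — prev 4 → HIT
13: bank 4 row 5 — prev 4 → CONFLICT

TRACE = E,E,C,E,H,H,H,H,E,H,E,H,H,C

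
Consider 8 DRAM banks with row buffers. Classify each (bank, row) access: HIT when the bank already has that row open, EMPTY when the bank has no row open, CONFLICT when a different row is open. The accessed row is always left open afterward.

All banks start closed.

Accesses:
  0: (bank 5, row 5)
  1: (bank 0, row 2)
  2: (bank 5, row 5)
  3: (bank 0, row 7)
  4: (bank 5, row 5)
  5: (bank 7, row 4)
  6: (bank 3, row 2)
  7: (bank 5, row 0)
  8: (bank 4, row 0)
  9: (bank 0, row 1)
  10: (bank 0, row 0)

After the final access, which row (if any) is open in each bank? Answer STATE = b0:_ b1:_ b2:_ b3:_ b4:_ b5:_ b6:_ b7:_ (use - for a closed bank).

step 0: bank5 None->5 [EMPTY]
step 1: bank0 None->2 [EMPTY]
step 2: bank5 5->5 [HIT]
step 3: bank0 2->7 [CONFLICT]
step 4: bank5 5->5 [HIT]
step 5: bank7 None->4 [EMPTY]
step 6: bank3 None->2 [EMPTY]
step 7: bank5 5->0 [CONFLICT]
step 8: bank4 None->0 [EMPTY]
step 9: bank0 7->1 [CONFLICT]
step 10: bank0 1->0 [CONFLICT]

STATE = b0:0 b1:- b2:- b3:2 b4:0 b5:0 b6:- b7:4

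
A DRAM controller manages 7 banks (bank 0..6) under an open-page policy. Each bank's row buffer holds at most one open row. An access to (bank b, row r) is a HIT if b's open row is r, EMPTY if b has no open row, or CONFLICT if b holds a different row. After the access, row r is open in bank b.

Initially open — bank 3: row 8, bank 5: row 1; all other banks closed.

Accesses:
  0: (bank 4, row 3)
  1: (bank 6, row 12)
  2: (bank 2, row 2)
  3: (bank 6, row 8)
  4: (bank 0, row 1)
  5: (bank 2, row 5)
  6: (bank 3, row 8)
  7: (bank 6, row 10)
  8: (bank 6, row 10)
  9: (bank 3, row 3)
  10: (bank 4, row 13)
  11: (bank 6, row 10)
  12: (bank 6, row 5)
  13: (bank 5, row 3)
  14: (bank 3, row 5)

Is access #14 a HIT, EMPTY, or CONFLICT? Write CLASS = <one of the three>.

CLASS = CONFLICT

  [0] b4 r3: no row ⇒ E
  [1] b6 r12: no row ⇒ E
  [2] b2 r2: no row ⇒ E
  [3] b6 r8: had r12 ⇒ C
  [4] b0 r1: no row ⇒ E
  [5] b2 r5: had r2 ⇒ C
  [6] b3 r8: had r8 ⇒ H
  [7] b6 r10: had r8 ⇒ C
  [8] b6 r10: had r10 ⇒ H
  [9] b3 r3: had r8 ⇒ C
  [10] b4 r13: had r3 ⇒ C
  [11] b6 r10: had r10 ⇒ H
  [12] b6 r5: had r10 ⇒ C
  [13] b5 r3: had r1 ⇒ C
  [14] b3 r5: had r3 ⇒ C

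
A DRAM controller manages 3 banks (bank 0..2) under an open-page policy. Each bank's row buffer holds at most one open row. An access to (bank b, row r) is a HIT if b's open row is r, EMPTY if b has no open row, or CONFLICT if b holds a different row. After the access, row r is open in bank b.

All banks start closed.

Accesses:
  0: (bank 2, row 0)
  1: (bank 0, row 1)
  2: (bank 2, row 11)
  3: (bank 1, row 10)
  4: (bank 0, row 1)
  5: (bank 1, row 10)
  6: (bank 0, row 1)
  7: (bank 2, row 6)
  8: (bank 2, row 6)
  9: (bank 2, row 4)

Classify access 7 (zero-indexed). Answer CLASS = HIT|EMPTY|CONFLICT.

#0 (2,0) E
#1 (0,1) E
#2 (2,11) C  (was 0)
#3 (1,10) E
#4 (0,1) H  (was 1)
#5 (1,10) H  (was 10)
#6 (0,1) H  (was 1)
#7 (2,6) C  (was 11)
#8 (2,6) H  (was 6)
#9 (2,4) C  (was 6)

CLASS = CONFLICT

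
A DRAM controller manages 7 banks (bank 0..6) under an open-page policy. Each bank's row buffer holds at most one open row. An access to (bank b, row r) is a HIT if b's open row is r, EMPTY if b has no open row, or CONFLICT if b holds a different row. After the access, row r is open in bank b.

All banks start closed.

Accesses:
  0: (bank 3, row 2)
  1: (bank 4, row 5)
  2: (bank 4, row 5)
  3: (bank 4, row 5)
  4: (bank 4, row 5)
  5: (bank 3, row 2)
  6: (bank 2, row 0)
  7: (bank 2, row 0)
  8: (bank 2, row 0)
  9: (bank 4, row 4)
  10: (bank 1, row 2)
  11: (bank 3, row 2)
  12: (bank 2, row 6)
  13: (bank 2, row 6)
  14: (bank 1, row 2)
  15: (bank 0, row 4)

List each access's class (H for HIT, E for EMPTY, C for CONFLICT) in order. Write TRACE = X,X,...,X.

0: bank 3 row 2 — prev None → EMPTY
1: bank 4 row 5 — prev None → EMPTY
2: bank 4 row 5 — prev 5 → HIT
3: bank 4 row 5 — prev 5 → HIT
4: bank 4 row 5 — prev 5 → HIT
5: bank 3 row 2 — prev 2 → HIT
6: bank 2 row 0 — prev None → EMPTY
7: bank 2 row 0 — prev 0 → HIT
8: bank 2 row 0 — prev 0 → HIT
9: bank 4 row 4 — prev 5 → CONFLICT
10: bank 1 row 2 — prev None → EMPTY
11: bank 3 row 2 — prev 2 → HIT
12: bank 2 row 6 — prev 0 → CONFLICT
13: bank 2 row 6 — prev 6 → HIT
14: bank 1 row 2 — prev 2 → HIT
15: bank 0 row 4 — prev None → EMPTY

TRACE = E,E,H,H,H,H,E,H,H,C,E,H,C,H,H,E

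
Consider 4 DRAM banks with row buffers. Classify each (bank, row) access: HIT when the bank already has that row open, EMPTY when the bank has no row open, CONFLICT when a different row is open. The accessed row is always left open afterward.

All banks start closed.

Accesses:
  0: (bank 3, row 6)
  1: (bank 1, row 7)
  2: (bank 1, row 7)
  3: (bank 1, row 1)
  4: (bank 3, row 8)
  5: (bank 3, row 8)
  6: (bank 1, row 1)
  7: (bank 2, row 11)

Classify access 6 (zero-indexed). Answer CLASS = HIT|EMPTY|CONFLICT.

#0 (3,6) E
#1 (1,7) E
#2 (1,7) H  (was 7)
#3 (1,1) C  (was 7)
#4 (3,8) C  (was 6)
#5 (3,8) H  (was 8)
#6 (1,1) H  (was 1)
#7 (2,11) E

CLASS = HIT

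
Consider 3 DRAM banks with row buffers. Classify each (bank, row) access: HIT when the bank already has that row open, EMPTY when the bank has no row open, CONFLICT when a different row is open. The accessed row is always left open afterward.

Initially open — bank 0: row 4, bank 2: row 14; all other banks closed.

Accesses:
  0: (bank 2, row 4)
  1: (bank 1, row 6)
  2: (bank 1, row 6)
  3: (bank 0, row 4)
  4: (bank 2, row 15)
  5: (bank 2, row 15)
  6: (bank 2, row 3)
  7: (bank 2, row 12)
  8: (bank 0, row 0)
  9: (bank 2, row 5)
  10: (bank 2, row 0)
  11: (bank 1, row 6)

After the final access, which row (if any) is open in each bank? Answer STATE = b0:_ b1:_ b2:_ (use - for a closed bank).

  [0] b2 r4: had r14 ⇒ C
  [1] b1 r6: no row ⇒ E
  [2] b1 r6: had r6 ⇒ H
  [3] b0 r4: had r4 ⇒ H
  [4] b2 r15: had r4 ⇒ C
  [5] b2 r15: had r15 ⇒ H
  [6] b2 r3: had r15 ⇒ C
  [7] b2 r12: had r3 ⇒ C
  [8] b0 r0: had r4 ⇒ C
  [9] b2 r5: had r12 ⇒ C
  [10] b2 r0: had r5 ⇒ C
  [11] b1 r6: had r6 ⇒ H

STATE = b0:0 b1:6 b2:0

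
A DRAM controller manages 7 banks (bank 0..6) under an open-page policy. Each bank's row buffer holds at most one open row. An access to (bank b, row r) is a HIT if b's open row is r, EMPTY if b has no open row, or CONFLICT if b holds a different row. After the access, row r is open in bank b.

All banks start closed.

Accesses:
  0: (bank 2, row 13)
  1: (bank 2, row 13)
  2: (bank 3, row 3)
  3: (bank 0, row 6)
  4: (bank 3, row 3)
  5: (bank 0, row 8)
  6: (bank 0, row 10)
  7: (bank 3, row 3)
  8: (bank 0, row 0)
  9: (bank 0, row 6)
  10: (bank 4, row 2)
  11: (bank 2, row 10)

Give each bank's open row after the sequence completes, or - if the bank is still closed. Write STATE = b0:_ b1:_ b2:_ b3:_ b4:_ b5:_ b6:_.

STATE = b0:6 b1:- b2:10 b3:3 b4:2 b5:- b6:-

#0 (2,13) E
#1 (2,13) H  (was 13)
#2 (3,3) E
#3 (0,6) E
#4 (3,3) H  (was 3)
#5 (0,8) C  (was 6)
#6 (0,10) C  (was 8)
#7 (3,3) H  (was 3)
#8 (0,0) C  (was 10)
#9 (0,6) C  (was 0)
#10 (4,2) E
#11 (2,10) C  (was 13)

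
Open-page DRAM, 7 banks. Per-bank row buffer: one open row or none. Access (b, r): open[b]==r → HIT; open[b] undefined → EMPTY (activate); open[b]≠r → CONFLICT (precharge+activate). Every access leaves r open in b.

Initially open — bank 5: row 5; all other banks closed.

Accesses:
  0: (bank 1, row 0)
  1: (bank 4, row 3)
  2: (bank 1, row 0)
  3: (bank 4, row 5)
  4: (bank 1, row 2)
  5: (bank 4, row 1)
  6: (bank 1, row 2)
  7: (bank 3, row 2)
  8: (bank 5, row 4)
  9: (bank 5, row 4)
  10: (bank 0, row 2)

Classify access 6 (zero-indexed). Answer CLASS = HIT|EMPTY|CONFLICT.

  [0] b1 r0: no row ⇒ E
  [1] b4 r3: no row ⇒ E
  [2] b1 r0: had r0 ⇒ H
  [3] b4 r5: had r3 ⇒ C
  [4] b1 r2: had r0 ⇒ C
  [5] b4 r1: had r5 ⇒ C
  [6] b1 r2: had r2 ⇒ H
  [7] b3 r2: no row ⇒ E
  [8] b5 r4: had r5 ⇒ C
  [9] b5 r4: had r4 ⇒ H
  [10] b0 r2: no row ⇒ E

CLASS = HIT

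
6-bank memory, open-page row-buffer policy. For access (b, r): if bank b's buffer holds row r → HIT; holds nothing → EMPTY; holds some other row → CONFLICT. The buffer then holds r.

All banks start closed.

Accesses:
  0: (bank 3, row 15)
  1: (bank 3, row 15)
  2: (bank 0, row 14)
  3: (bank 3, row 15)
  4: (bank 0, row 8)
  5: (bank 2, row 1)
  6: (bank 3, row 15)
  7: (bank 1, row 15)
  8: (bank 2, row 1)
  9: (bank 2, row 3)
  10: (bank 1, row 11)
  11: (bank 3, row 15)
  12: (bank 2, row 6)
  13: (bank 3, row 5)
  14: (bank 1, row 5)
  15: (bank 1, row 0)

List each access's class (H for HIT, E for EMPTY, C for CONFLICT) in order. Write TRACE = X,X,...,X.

TRACE = E,H,E,H,C,E,H,E,H,C,C,H,C,C,C,C

0: bank 3 row 15 — prev None → EMPTY
1: bank 3 row 15 — prev 15 → HIT
2: bank 0 row 14 — prev None → EMPTY
3: bank 3 row 15 — prev 15 → HIT
4: bank 0 row 8 — prev 14 → CONFLICT
5: bank 2 row 1 — prev None → EMPTY
6: bank 3 row 15 — prev 15 → HIT
7: bank 1 row 15 — prev None → EMPTY
8: bank 2 row 1 — prev 1 → HIT
9: bank 2 row 3 — prev 1 → CONFLICT
10: bank 1 row 11 — prev 15 → CONFLICT
11: bank 3 row 15 — prev 15 → HIT
12: bank 2 row 6 — prev 3 → CONFLICT
13: bank 3 row 5 — prev 15 → CONFLICT
14: bank 1 row 5 — prev 11 → CONFLICT
15: bank 1 row 0 — prev 5 → CONFLICT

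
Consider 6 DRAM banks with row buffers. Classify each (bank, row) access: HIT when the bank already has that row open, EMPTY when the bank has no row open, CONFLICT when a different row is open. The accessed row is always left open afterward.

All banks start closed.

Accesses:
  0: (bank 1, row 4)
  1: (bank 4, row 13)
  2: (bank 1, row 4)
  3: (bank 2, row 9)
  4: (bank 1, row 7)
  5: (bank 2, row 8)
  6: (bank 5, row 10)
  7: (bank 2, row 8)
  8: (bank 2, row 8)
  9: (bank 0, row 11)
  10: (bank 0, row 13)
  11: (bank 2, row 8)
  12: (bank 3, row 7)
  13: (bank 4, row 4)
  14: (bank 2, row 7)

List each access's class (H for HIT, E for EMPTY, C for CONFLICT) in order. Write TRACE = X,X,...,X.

TRACE = E,E,H,E,C,C,E,H,H,E,C,H,E,C,C

  [0] b1 r4: no row ⇒ E
  [1] b4 r13: no row ⇒ E
  [2] b1 r4: had r4 ⇒ H
  [3] b2 r9: no row ⇒ E
  [4] b1 r7: had r4 ⇒ C
  [5] b2 r8: had r9 ⇒ C
  [6] b5 r10: no row ⇒ E
  [7] b2 r8: had r8 ⇒ H
  [8] b2 r8: had r8 ⇒ H
  [9] b0 r11: no row ⇒ E
  [10] b0 r13: had r11 ⇒ C
  [11] b2 r8: had r8 ⇒ H
  [12] b3 r7: no row ⇒ E
  [13] b4 r4: had r13 ⇒ C
  [14] b2 r7: had r8 ⇒ C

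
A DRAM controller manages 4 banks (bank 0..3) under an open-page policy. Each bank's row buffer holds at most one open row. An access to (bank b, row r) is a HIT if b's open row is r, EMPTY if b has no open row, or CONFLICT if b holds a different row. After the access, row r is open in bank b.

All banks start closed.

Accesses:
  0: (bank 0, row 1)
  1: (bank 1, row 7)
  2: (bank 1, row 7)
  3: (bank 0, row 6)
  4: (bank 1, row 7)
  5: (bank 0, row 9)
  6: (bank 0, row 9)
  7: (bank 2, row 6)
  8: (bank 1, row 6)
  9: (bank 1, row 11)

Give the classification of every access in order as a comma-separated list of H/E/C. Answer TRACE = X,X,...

#0 (0,1) E
#1 (1,7) E
#2 (1,7) H  (was 7)
#3 (0,6) C  (was 1)
#4 (1,7) H  (was 7)
#5 (0,9) C  (was 6)
#6 (0,9) H  (was 9)
#7 (2,6) E
#8 (1,6) C  (was 7)
#9 (1,11) C  (was 6)

TRACE = E,E,H,C,H,C,H,E,C,C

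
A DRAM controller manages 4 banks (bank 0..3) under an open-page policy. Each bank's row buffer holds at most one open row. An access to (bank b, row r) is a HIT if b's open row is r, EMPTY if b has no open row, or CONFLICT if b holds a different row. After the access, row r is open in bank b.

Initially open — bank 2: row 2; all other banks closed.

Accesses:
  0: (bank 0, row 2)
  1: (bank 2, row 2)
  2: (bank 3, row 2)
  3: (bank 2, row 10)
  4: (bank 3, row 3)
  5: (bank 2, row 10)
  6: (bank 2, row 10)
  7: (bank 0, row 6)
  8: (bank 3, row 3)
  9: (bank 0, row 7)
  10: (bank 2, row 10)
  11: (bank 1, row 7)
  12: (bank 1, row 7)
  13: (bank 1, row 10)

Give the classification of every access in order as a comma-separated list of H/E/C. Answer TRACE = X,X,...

TRACE = E,H,E,C,C,H,H,C,H,C,H,E,H,C

0: bank 0 row 2 — prev None → EMPTY
1: bank 2 row 2 — prev 2 → HIT
2: bank 3 row 2 — prev None → EMPTY
3: bank 2 row 10 — prev 2 → CONFLICT
4: bank 3 row 3 — prev 2 → CONFLICT
5: bank 2 row 10 — prev 10 → HIT
6: bank 2 row 10 — prev 10 → HIT
7: bank 0 row 6 — prev 2 → CONFLICT
8: bank 3 row 3 — prev 3 → HIT
9: bank 0 row 7 — prev 6 → CONFLICT
10: bank 2 row 10 — prev 10 → HIT
11: bank 1 row 7 — prev None → EMPTY
12: bank 1 row 7 — prev 7 → HIT
13: bank 1 row 10 — prev 7 → CONFLICT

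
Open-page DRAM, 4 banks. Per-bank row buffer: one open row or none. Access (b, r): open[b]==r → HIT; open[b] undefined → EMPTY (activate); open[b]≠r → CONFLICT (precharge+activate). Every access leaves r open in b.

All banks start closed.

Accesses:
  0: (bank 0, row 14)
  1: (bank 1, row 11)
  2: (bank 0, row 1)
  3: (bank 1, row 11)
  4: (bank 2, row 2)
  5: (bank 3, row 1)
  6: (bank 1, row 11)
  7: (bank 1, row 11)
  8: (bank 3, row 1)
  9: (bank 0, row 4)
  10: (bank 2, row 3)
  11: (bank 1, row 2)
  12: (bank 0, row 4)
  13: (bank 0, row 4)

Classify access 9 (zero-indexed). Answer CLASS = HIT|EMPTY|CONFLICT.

  [0] b0 r14: no row ⇒ E
  [1] b1 r11: no row ⇒ E
  [2] b0 r1: had r14 ⇒ C
  [3] b1 r11: had r11 ⇒ H
  [4] b2 r2: no row ⇒ E
  [5] b3 r1: no row ⇒ E
  [6] b1 r11: had r11 ⇒ H
  [7] b1 r11: had r11 ⇒ H
  [8] b3 r1: had r1 ⇒ H
  [9] b0 r4: had r1 ⇒ C
  [10] b2 r3: had r2 ⇒ C
  [11] b1 r2: had r11 ⇒ C
  [12] b0 r4: had r4 ⇒ H
  [13] b0 r4: had r4 ⇒ H

CLASS = CONFLICT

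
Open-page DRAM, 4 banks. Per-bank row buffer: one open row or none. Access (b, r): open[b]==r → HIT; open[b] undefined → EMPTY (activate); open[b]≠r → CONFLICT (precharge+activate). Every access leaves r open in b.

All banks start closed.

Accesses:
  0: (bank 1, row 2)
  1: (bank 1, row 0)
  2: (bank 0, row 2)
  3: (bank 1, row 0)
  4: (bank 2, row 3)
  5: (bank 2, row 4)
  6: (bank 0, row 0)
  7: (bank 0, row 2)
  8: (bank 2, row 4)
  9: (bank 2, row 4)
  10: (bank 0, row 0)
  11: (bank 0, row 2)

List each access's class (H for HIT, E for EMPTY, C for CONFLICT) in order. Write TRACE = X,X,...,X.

TRACE = E,C,E,H,E,C,C,C,H,H,C,C

0: bank 1 row 2 — prev None → EMPTY
1: bank 1 row 0 — prev 2 → CONFLICT
2: bank 0 row 2 — prev None → EMPTY
3: bank 1 row 0 — prev 0 → HIT
4: bank 2 row 3 — prev None → EMPTY
5: bank 2 row 4 — prev 3 → CONFLICT
6: bank 0 row 0 — prev 2 → CONFLICT
7: bank 0 row 2 — prev 0 → CONFLICT
8: bank 2 row 4 — prev 4 → HIT
9: bank 2 row 4 — prev 4 → HIT
10: bank 0 row 0 — prev 2 → CONFLICT
11: bank 0 row 2 — prev 0 → CONFLICT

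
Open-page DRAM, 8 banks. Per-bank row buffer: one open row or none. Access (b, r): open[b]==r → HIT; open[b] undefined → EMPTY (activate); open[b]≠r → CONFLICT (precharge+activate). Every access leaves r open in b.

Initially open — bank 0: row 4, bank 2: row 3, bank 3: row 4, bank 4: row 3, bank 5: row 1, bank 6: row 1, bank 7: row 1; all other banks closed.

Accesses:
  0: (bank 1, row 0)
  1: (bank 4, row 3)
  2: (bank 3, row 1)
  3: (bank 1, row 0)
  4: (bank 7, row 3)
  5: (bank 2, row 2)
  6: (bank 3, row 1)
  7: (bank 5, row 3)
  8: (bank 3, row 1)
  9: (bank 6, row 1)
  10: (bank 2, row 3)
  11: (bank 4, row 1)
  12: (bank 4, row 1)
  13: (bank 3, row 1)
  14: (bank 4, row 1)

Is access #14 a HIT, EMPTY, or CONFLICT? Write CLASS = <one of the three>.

#0 (1,0) E
#1 (4,3) H  (was 3)
#2 (3,1) C  (was 4)
#3 (1,0) H  (was 0)
#4 (7,3) C  (was 1)
#5 (2,2) C  (was 3)
#6 (3,1) H  (was 1)
#7 (5,3) C  (was 1)
#8 (3,1) H  (was 1)
#9 (6,1) H  (was 1)
#10 (2,3) C  (was 2)
#11 (4,1) C  (was 3)
#12 (4,1) H  (was 1)
#13 (3,1) H  (was 1)
#14 (4,1) H  (was 1)

CLASS = HIT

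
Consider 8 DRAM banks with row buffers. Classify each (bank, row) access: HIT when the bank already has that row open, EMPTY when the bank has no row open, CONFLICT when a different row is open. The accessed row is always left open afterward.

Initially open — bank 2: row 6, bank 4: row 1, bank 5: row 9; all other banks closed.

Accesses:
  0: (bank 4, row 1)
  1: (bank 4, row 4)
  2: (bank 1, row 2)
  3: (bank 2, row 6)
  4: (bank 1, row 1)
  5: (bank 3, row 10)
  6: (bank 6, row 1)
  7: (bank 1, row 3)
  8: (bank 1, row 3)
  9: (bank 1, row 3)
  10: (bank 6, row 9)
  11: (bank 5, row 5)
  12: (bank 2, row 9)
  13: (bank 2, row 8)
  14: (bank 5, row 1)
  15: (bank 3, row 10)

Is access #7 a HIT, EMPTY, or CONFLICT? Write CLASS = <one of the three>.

CLASS = CONFLICT

  [0] b4 r1: had r1 ⇒ H
  [1] b4 r4: had r1 ⇒ C
  [2] b1 r2: no row ⇒ E
  [3] b2 r6: had r6 ⇒ H
  [4] b1 r1: had r2 ⇒ C
  [5] b3 r10: no row ⇒ E
  [6] b6 r1: no row ⇒ E
  [7] b1 r3: had r1 ⇒ C
  [8] b1 r3: had r3 ⇒ H
  [9] b1 r3: had r3 ⇒ H
  [10] b6 r9: had r1 ⇒ C
  [11] b5 r5: had r9 ⇒ C
  [12] b2 r9: had r6 ⇒ C
  [13] b2 r8: had r9 ⇒ C
  [14] b5 r1: had r5 ⇒ C
  [15] b3 r10: had r10 ⇒ H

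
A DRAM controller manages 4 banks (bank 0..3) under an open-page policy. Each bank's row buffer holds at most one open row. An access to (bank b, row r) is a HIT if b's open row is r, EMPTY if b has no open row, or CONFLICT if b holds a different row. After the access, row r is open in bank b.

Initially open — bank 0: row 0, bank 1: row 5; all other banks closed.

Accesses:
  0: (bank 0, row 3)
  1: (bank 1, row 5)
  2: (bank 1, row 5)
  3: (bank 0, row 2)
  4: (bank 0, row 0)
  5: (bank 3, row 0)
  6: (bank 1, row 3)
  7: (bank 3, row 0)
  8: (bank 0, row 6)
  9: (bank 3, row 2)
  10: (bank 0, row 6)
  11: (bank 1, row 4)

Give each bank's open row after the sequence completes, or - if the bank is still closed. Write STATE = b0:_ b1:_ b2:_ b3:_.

STATE = b0:6 b1:4 b2:- b3:2

#0 (0,3) C  (was 0)
#1 (1,5) H  (was 5)
#2 (1,5) H  (was 5)
#3 (0,2) C  (was 3)
#4 (0,0) C  (was 2)
#5 (3,0) E
#6 (1,3) C  (was 5)
#7 (3,0) H  (was 0)
#8 (0,6) C  (was 0)
#9 (3,2) C  (was 0)
#10 (0,6) H  (was 6)
#11 (1,4) C  (was 3)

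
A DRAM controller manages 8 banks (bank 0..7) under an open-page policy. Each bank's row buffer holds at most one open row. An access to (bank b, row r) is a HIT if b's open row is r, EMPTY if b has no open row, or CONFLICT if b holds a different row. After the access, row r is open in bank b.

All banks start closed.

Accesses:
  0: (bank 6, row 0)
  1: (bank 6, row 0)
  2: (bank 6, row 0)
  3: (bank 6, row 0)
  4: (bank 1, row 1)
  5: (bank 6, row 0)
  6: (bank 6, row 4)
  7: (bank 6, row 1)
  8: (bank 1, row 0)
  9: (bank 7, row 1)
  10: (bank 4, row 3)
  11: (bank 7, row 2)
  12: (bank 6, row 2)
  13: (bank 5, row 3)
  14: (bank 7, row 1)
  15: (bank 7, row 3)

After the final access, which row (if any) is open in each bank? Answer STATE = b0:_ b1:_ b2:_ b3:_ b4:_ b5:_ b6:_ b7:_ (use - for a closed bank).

step 0: bank6 None->0 [EMPTY]
step 1: bank6 0->0 [HIT]
step 2: bank6 0->0 [HIT]
step 3: bank6 0->0 [HIT]
step 4: bank1 None->1 [EMPTY]
step 5: bank6 0->0 [HIT]
step 6: bank6 0->4 [CONFLICT]
step 7: bank6 4->1 [CONFLICT]
step 8: bank1 1->0 [CONFLICT]
step 9: bank7 None->1 [EMPTY]
step 10: bank4 None->3 [EMPTY]
step 11: bank7 1->2 [CONFLICT]
step 12: bank6 1->2 [CONFLICT]
step 13: bank5 None->3 [EMPTY]
step 14: bank7 2->1 [CONFLICT]
step 15: bank7 1->3 [CONFLICT]

STATE = b0:- b1:0 b2:- b3:- b4:3 b5:3 b6:2 b7:3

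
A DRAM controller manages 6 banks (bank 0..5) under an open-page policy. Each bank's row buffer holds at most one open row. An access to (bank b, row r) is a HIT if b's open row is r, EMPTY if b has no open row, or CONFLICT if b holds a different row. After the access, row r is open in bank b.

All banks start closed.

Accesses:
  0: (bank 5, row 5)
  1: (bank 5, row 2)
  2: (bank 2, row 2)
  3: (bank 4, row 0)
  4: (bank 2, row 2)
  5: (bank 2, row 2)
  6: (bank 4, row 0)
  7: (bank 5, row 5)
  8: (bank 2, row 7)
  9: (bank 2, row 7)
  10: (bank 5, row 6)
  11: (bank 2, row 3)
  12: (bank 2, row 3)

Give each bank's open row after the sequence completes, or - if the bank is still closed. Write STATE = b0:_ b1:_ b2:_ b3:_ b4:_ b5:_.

step 0: bank5 None->5 [EMPTY]
step 1: bank5 5->2 [CONFLICT]
step 2: bank2 None->2 [EMPTY]
step 3: bank4 None->0 [EMPTY]
step 4: bank2 2->2 [HIT]
step 5: bank2 2->2 [HIT]
step 6: bank4 0->0 [HIT]
step 7: bank5 2->5 [CONFLICT]
step 8: bank2 2->7 [CONFLICT]
step 9: bank2 7->7 [HIT]
step 10: bank5 5->6 [CONFLICT]
step 11: bank2 7->3 [CONFLICT]
step 12: bank2 3->3 [HIT]

STATE = b0:- b1:- b2:3 b3:- b4:0 b5:6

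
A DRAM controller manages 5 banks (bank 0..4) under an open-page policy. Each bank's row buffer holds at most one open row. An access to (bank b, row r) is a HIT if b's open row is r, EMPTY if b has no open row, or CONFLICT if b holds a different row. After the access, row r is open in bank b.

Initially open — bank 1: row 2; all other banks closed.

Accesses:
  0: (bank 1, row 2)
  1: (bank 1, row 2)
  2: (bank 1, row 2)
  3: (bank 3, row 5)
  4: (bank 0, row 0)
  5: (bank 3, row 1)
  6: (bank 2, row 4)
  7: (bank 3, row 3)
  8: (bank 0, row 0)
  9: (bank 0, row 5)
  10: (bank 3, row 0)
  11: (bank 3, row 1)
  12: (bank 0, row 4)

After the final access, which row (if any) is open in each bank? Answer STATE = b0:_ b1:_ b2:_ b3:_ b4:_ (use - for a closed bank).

STATE = b0:4 b1:2 b2:4 b3:1 b4:-

#0 (1,2) H  (was 2)
#1 (1,2) H  (was 2)
#2 (1,2) H  (was 2)
#3 (3,5) E
#4 (0,0) E
#5 (3,1) C  (was 5)
#6 (2,4) E
#7 (3,3) C  (was 1)
#8 (0,0) H  (was 0)
#9 (0,5) C  (was 0)
#10 (3,0) C  (was 3)
#11 (3,1) C  (was 0)
#12 (0,4) C  (was 5)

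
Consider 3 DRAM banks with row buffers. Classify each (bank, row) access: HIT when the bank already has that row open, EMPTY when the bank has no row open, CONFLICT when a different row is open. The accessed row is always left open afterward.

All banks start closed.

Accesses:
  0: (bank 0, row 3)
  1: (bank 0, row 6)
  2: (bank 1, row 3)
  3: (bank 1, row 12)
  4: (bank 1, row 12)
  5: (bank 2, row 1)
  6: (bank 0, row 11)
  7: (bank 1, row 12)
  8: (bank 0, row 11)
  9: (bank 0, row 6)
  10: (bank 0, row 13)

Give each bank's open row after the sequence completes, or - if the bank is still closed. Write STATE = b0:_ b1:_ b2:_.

0: bank 0 row 3 — prev None → EMPTY
1: bank 0 row 6 — prev 3 → CONFLICT
2: bank 1 row 3 — prev None → EMPTY
3: bank 1 row 12 — prev 3 → CONFLICT
4: bank 1 row 12 — prev 12 → HIT
5: bank 2 row 1 — prev None → EMPTY
6: bank 0 row 11 — prev 6 → CONFLICT
7: bank 1 row 12 — prev 12 → HIT
8: bank 0 row 11 — prev 11 → HIT
9: bank 0 row 6 — prev 11 → CONFLICT
10: bank 0 row 13 — prev 6 → CONFLICT

STATE = b0:13 b1:12 b2:1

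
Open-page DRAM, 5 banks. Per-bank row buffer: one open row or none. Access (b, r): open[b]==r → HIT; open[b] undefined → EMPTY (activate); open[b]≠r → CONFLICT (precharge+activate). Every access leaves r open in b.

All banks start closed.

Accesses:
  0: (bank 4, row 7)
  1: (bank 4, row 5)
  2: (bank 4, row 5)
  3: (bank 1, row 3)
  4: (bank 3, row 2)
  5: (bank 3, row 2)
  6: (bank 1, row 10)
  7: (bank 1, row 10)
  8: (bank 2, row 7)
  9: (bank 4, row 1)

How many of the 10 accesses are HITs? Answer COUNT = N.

#0 (4,7) E
#1 (4,5) C  (was 7)
#2 (4,5) H  (was 5)
#3 (1,3) E
#4 (3,2) E
#5 (3,2) H  (was 2)
#6 (1,10) C  (was 3)
#7 (1,10) H  (was 10)
#8 (2,7) E
#9 (4,1) C  (was 5)

COUNT = 3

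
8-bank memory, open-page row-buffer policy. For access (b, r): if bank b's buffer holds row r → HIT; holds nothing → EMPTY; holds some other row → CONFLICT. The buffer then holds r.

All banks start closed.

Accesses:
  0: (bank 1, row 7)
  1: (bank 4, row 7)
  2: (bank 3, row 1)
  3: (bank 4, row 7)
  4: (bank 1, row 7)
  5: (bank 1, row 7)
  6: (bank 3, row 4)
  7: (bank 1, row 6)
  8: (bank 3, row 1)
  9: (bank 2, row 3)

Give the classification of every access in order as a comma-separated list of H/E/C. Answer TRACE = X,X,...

TRACE = E,E,E,H,H,H,C,C,C,E

0: bank 1 row 7 — prev None → EMPTY
1: bank 4 row 7 — prev None → EMPTY
2: bank 3 row 1 — prev None → EMPTY
3: bank 4 row 7 — prev 7 → HIT
4: bank 1 row 7 — prev 7 → HIT
5: bank 1 row 7 — prev 7 → HIT
6: bank 3 row 4 — prev 1 → CONFLICT
7: bank 1 row 6 — prev 7 → CONFLICT
8: bank 3 row 1 — prev 4 → CONFLICT
9: bank 2 row 3 — prev None → EMPTY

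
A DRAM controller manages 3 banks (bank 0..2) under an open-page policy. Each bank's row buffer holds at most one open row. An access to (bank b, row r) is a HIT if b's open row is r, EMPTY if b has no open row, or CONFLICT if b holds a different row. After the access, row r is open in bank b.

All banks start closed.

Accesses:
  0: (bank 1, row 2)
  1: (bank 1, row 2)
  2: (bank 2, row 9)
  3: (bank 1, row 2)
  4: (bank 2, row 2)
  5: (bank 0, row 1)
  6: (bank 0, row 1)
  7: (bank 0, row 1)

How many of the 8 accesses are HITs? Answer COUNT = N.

0: bank 1 row 2 — prev None → EMPTY
1: bank 1 row 2 — prev 2 → HIT
2: bank 2 row 9 — prev None → EMPTY
3: bank 1 row 2 — prev 2 → HIT
4: bank 2 row 2 — prev 9 → CONFLICT
5: bank 0 row 1 — prev None → EMPTY
6: bank 0 row 1 — prev 1 → HIT
7: bank 0 row 1 — prev 1 → HIT

COUNT = 4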